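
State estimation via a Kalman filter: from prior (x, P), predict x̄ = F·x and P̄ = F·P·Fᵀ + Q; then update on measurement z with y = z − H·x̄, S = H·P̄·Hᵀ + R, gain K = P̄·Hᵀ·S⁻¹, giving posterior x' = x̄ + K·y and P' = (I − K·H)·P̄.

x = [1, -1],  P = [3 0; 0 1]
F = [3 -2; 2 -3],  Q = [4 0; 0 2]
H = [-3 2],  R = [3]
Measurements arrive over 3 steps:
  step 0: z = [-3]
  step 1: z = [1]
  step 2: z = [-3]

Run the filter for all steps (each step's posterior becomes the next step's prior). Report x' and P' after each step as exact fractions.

step 0: x' = [248/61, 279/61], P' = [1021/122 723/61; 723/61 1065/61]
step 1: x' = [45855/31259, 80509/31259], P' = [172427/31259 255162/31259; 255162/31259 400695/31259]
step 2: x' = [-1018877/963308, -751788/240827], P' = [11627023/1926616 4308897/481654; 4308897/481654 3370935/240827]

step 0: x̄ = F·x = [5, 5]
step 0: P̄ = F·P·Fᵀ + Q = [35 24; 24 23]
step 0: y = z − H·x̄ = [2]
step 0: S = H·P̄·Hᵀ + R = [122]
step 0: K = P̄·Hᵀ·S⁻¹ = [-57/122; -13/61]
step 0: x' = x̄ + K·y = [248/61, 279/61]
step 0: P' = (I − K·H)·P̄ = [1021/122 723/61; 723/61 1065/61]
step 1: x̄ = F·x = [186/61, -341/61]
step 1: P̄ = F·P·Fᵀ + Q = [845/122 54/61; 54/61 3073/61]
step 1: y = z − H·x̄ = [1301/61]
step 1: S = H·P̄·Hᵀ + R = [31259/122]
step 1: K = P̄·Hᵀ·S⁻¹ = [-2319/31259; 11968/31259]
step 1: x' = x̄ + K·y = [45855/31259, 80509/31259]
step 1: P' = (I − K·H)·P̄ = [172427/31259 255162/31259; 255162/31259 400695/31259]
step 2: x̄ = F·x = [-23453/31259, -149817/31259]
step 2: P̄ = F·P·Fᵀ + Q = [217715/31259 121626/31259; 121626/31259 1296537/31259]
step 2: y = z − H·x̄ = [135498/31259]
step 2: S = H·P̄·Hᵀ + R = [5779848/31259]
step 2: K = P̄·Hᵀ·S⁻¹ = [-136631/1926616; 185683/481654]
step 2: x' = x̄ + K·y = [-1018877/963308, -751788/240827]
step 2: P' = (I − K·H)·P̄ = [11627023/1926616 4308897/481654; 4308897/481654 3370935/240827]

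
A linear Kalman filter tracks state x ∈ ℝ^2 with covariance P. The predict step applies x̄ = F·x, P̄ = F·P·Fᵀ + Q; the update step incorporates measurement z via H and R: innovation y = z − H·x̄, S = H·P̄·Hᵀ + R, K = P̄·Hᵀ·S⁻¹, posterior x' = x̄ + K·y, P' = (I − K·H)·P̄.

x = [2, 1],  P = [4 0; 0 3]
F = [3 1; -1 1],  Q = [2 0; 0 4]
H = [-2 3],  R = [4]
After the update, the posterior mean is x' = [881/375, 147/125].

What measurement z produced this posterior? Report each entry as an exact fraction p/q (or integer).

x̄ = F·x = [7, -1]
P̄ = F·P·Fᵀ + Q = [41 -9; -9 11]
S = H·P̄·Hᵀ + R = [375]
K = P̄·Hᵀ·S⁻¹ = [-109/375; 17/125]
x' − x̄ = [-1744/375, 272/125] = K·y
y = (KᵀK)⁻¹·Kᵀ·(x' − x̄) = [16]
z = y + H·x̄ = [16] + [-17] = [-1]

z = [-1]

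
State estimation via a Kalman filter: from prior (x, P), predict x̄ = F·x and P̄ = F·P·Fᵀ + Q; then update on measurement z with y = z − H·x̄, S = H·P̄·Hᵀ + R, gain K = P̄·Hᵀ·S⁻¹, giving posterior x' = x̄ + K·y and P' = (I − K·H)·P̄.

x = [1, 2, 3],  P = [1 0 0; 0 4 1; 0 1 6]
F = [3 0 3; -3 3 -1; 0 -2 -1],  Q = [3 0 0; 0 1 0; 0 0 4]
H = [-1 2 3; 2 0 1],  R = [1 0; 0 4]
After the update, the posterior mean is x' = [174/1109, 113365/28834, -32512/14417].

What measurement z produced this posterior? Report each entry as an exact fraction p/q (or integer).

x̄ = F·x = [12, 0, -7]
P̄ = F·P·Fᵀ + Q = [66 -18 -24; -18 46 -19; -24 -19 30]
S = H·P̄·Hᵀ + R = [509 -272; -272 202]
K = P̄·Hᵀ·S⁻¹ = [-222/1109 294/1109; -2127/14417 -13579/28834; 5228/14417 5755/14417]
x' − x̄ = [-13134/1109, 113365/28834, 68407/14417] = K·y
y = (KᵀK)⁻¹·Kᵀ·(x' − x̄) = [34, -19]
z = y + H·x̄ = [34, -19] + [-33, 17] = [1, -2]

z = [1, -2]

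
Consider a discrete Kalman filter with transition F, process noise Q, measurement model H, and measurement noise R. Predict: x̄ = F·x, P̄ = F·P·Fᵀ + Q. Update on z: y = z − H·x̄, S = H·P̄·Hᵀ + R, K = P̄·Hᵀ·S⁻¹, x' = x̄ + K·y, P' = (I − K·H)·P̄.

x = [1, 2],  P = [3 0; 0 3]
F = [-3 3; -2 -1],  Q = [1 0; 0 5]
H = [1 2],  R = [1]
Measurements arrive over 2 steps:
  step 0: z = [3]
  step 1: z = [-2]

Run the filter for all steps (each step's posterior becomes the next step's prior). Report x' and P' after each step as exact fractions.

step 0: x̄ = F·x = [3, -4]
step 0: P̄ = F·P·Fᵀ + Q = [55 9; 9 20]
step 0: y = z − H·x̄ = [8]
step 0: S = H·P̄·Hᵀ + R = [172]
step 0: K = P̄·Hᵀ·S⁻¹ = [73/172; 49/172]
step 0: x' = x̄ + K·y = [275/43, -74/43]
step 0: P' = (I − K·H)·P̄ = [4131/172 -2029/172; -2029/172 1039/172]
step 1: x̄ = F·x = [-1047/43, -476/43]
step 1: P̄ = F·P·Fᵀ + Q = [20806/43 6939/43; 6939/43 10307/172]
step 1: y = z − H·x̄ = [1913/43]
step 1: S = H·P̄·Hᵀ + R = [58912/43]
step 1: K = P̄·Hᵀ·S⁻¹ = [8671/14728; 3455/16832]
step 1: x' = x̄ + K·y = [27149/14728, -32619/16832]
step 1: P' = (I − K·H)·P̄ = [33057/3682 -17651/4208; -17651/4208 74059/33664]

step 0: x' = [275/43, -74/43], P' = [4131/172 -2029/172; -2029/172 1039/172]
step 1: x' = [27149/14728, -32619/16832], P' = [33057/3682 -17651/4208; -17651/4208 74059/33664]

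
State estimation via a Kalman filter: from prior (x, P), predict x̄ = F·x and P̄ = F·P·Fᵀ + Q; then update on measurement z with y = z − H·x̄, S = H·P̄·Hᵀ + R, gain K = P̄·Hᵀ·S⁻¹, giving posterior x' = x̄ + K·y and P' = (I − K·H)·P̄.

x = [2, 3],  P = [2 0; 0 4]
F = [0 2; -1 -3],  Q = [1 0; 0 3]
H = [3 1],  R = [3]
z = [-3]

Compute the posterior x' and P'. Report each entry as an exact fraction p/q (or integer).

x̄ = F·x = [6, -11]
P̄ = F·P·Fᵀ + Q = [17 -24; -24 41]
y = z − H·x̄ = [-10]
S = H·P̄·Hᵀ + R = [53]
K = P̄·Hᵀ·S⁻¹ = [27/53; -31/53]
x' = x̄ + K·y = [48/53, -273/53]
P' = (I − K·H)·P̄ = [172/53 -435/53; -435/53 1212/53]

x' = [48/53, -273/53]
P' = [172/53 -435/53; -435/53 1212/53]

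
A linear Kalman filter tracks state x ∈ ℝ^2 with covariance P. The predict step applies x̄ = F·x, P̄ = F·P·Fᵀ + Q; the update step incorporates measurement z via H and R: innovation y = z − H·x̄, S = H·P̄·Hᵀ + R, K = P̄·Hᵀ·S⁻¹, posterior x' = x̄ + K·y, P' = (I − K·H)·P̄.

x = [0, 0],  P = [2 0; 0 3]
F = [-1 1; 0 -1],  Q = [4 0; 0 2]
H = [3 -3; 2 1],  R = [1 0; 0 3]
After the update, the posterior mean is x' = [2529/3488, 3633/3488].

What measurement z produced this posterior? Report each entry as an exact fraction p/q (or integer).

x̄ = F·x = [0, 0]
P̄ = F·P·Fᵀ + Q = [9 -3; -3 5]
S = H·P̄·Hᵀ + R = [181 48; 48 32]
K = P̄·Hᵀ·S⁻¹ = [27/218 987/3488; -45/218 971/3488]
x' − x̄ = [2529/3488, 3633/3488] = K·y
y = (KᵀK)⁻¹·Kᵀ·(x' − x̄) = [-1, 3]
z = y + H·x̄ = [-1, 3] + [0, 0] = [-1, 3]

z = [-1, 3]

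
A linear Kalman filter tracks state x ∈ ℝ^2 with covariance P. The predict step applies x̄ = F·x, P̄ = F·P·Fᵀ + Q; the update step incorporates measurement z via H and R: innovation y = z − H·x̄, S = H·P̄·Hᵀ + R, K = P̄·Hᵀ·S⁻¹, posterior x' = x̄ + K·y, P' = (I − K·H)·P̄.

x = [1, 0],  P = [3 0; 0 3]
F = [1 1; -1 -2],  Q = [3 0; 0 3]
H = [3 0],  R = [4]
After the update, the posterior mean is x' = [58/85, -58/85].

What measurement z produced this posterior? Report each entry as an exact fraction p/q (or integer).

z = [2]

x̄ = F·x = [1, -1]
P̄ = F·P·Fᵀ + Q = [9 -9; -9 18]
S = H·P̄·Hᵀ + R = [85]
K = P̄·Hᵀ·S⁻¹ = [27/85; -27/85]
x' − x̄ = [-27/85, 27/85] = K·y
y = (KᵀK)⁻¹·Kᵀ·(x' − x̄) = [-1]
z = y + H·x̄ = [-1] + [3] = [2]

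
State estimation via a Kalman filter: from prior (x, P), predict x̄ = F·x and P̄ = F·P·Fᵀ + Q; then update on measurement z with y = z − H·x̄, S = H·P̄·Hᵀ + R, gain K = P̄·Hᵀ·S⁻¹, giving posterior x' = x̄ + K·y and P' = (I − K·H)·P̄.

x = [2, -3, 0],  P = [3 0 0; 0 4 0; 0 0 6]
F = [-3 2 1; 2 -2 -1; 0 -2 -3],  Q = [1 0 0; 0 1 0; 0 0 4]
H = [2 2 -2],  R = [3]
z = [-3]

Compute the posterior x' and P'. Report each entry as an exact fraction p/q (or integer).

x̄ = F·x = [-12, 10, 6]
P̄ = F·P·Fᵀ + Q = [50 -40 -34; -40 35 34; -34 34 74]
y = z − H·x̄ = [13]
S = H·P̄·Hᵀ + R = [319]
K = P̄·Hᵀ·S⁻¹ = [8/29; -78/319; -148/319]
x' = x̄ + K·y = [-244/29, 2176/319, -10/319]
P' = (I − K·H)·P̄ = [746/29 -536/29 198/29; -536/29 5081/319 -698/319; 198/29 -698/319 1702/319]

x' = [-244/29, 2176/319, -10/319]
P' = [746/29 -536/29 198/29; -536/29 5081/319 -698/319; 198/29 -698/319 1702/319]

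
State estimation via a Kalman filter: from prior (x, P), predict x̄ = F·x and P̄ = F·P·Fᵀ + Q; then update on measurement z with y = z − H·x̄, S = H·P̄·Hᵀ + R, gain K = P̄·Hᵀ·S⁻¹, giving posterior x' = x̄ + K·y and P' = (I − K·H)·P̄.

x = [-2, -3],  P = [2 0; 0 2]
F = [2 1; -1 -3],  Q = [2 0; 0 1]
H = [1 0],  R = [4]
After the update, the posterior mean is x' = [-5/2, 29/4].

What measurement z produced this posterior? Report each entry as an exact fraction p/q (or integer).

x̄ = F·x = [-7, 11]
P̄ = F·P·Fᵀ + Q = [12 -10; -10 21]
S = H·P̄·Hᵀ + R = [16]
K = P̄·Hᵀ·S⁻¹ = [3/4; -5/8]
x' − x̄ = [9/2, -15/4] = K·y
y = (KᵀK)⁻¹·Kᵀ·(x' − x̄) = [6]
z = y + H·x̄ = [6] + [-7] = [-1]

z = [-1]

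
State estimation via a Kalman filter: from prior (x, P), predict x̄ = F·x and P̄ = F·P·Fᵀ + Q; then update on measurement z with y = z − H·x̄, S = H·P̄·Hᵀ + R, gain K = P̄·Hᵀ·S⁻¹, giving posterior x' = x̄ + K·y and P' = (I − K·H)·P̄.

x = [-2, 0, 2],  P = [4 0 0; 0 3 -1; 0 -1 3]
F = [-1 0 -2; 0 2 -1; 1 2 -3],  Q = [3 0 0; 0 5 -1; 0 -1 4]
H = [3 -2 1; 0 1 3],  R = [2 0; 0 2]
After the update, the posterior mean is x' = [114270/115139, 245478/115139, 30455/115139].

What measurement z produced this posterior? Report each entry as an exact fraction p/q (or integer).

x̄ = F·x = [-2, -2, -8]
P̄ = F·P·Fᵀ + Q = [19 10 18; 10 24 28; 18 28 59]
S = H·P̄·Hᵀ + R = [204 181; 181 725]
K = P̄·Hᵀ·S⁻¹ = [28291/115139 3101/115139; -12298/115139 20222/115139; 4220/115139 31503/115139]
x' − x̄ = [344548/115139, 475756/115139, 951567/115139] = K·y
y = (KᵀK)⁻¹·Kᵀ·(x' − x̄) = [9, 29]
z = y + H·x̄ = [9, 29] + [-10, -26] = [-1, 3]

z = [-1, 3]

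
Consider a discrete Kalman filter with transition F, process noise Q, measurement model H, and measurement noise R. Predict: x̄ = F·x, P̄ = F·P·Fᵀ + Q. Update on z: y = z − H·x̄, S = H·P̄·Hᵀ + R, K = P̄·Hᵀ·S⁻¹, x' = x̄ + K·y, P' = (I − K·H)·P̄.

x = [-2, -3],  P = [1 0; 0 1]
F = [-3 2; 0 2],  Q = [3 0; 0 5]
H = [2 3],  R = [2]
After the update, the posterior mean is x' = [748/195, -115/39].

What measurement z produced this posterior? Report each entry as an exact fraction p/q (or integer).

x̄ = F·x = [0, -6]
P̄ = F·P·Fᵀ + Q = [16 4; 4 9]
S = H·P̄·Hᵀ + R = [195]
K = P̄·Hᵀ·S⁻¹ = [44/195; 7/39]
x' − x̄ = [748/195, 119/39] = K·y
y = (KᵀK)⁻¹·Kᵀ·(x' − x̄) = [17]
z = y + H·x̄ = [17] + [-18] = [-1]

z = [-1]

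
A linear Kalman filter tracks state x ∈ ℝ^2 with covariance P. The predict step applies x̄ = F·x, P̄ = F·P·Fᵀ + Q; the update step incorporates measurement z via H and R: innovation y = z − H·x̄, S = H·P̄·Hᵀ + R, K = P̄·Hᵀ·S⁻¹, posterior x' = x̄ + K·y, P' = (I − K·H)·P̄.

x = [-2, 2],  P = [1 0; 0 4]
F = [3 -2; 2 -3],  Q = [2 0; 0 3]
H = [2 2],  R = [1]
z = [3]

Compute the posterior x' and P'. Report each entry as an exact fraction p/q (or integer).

x̄ = F·x = [-10, -10]
P̄ = F·P·Fᵀ + Q = [27 30; 30 43]
y = z − H·x̄ = [43]
S = H·P̄·Hᵀ + R = [521]
K = P̄·Hᵀ·S⁻¹ = [114/521; 146/521]
x' = x̄ + K·y = [-308/521, 1068/521]
P' = (I − K·H)·P̄ = [1071/521 -1014/521; -1014/521 1087/521]

x' = [-308/521, 1068/521]
P' = [1071/521 -1014/521; -1014/521 1087/521]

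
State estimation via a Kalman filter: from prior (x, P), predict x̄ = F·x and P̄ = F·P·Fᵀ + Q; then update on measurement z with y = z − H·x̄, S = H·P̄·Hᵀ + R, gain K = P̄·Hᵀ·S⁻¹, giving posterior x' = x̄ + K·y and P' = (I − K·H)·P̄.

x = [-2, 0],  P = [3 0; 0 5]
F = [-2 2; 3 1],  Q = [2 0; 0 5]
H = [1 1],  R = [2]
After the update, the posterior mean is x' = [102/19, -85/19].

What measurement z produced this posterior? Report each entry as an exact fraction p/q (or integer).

x̄ = F·x = [4, -6]
P̄ = F·P·Fᵀ + Q = [34 -8; -8 37]
S = H·P̄·Hᵀ + R = [57]
K = P̄·Hᵀ·S⁻¹ = [26/57; 29/57]
x' − x̄ = [26/19, 29/19] = K·y
y = (KᵀK)⁻¹·Kᵀ·(x' − x̄) = [3]
z = y + H·x̄ = [3] + [-2] = [1]

z = [1]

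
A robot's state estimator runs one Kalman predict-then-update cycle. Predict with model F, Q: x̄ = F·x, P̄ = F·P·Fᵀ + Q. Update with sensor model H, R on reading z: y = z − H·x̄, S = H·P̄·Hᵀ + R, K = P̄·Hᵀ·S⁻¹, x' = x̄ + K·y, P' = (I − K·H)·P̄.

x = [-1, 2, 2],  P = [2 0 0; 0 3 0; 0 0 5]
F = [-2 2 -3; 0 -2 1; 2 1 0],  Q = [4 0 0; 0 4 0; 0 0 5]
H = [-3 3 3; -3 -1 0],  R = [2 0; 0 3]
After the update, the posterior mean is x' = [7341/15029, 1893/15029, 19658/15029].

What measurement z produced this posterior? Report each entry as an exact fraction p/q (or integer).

x̄ = F·x = [0, -2, 0]
P̄ = F·P·Fᵀ + Q = [69 -27 -2; -27 21 -6; -2 -6 16]
S = H·P̄·Hᵀ + R = [1370 756; 756 483]
K = P̄·Hᵀ·S⁻¹ = [-141/2147 -4056/15029; 369/2147 -2176/15029; 198/2147 -1796/15029]
x' − x̄ = [7341/15029, 31951/15029, 19658/15029] = K·y
y = (KᵀK)⁻¹·Kᵀ·(x' − x̄) = [9, -4]
z = y + H·x̄ = [9, -4] + [-6, 2] = [3, -2]

z = [3, -2]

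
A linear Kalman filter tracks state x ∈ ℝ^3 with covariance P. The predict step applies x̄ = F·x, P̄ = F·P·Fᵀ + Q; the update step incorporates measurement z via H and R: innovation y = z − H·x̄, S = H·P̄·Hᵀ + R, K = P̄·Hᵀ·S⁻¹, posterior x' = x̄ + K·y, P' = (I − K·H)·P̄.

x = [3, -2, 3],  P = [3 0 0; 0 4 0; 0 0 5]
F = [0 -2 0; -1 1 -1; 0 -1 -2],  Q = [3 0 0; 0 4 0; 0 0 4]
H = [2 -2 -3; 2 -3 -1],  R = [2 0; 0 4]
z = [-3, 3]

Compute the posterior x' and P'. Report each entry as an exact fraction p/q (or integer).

x' = [3829/9631, -14627/9631, 21506/9631]
P' = [61183/9631 28714/9631 22928/9631; 28714/9631 19898/9631 5806/9631; 22928/9631 5806/9631 14418/9631]

x̄ = F·x = [4, -8, -4]
P̄ = F·P·Fᵀ + Q = [19 -8 8; -8 16 6; 8 6 28]
y = z − H·x̄ = [-39, -33]
S = H·P̄·Hᵀ + R = [434 338; 338 352]
K = P̄·Hᵀ·S⁻¹ = [-1923/9631 3324/9631; 107/9631 -2018/9631; -4505/9631 3505/9631]
x' = x̄ + K·y = [3829/9631, -14627/9631, 21506/9631]
P' = (I − K·H)·P̄ = [61183/9631 28714/9631 22928/9631; 28714/9631 19898/9631 5806/9631; 22928/9631 5806/9631 14418/9631]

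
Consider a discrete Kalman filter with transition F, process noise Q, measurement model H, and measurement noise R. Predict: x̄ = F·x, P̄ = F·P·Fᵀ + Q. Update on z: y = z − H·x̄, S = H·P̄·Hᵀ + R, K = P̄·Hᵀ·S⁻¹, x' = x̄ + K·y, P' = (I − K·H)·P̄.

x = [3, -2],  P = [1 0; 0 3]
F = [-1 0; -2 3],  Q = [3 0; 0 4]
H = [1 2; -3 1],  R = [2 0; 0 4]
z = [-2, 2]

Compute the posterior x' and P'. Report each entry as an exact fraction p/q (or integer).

x̄ = F·x = [-3, -12]
P̄ = F·P·Fᵀ + Q = [4 2; 2 35]
y = z − H·x̄ = [25, 5]
S = H·P̄·Hᵀ + R = [154 48; 48 63]
K = P̄·Hᵀ·S⁻¹ = [164/1233 -962/3699; 524/1233 505/3699]
x' = x̄ + K·y = [-3607/3699, -2563/3699]
P' = (I − K·H)·P̄ = [1240/3699 -128/3699; -128/3699 1636/3699]

x' = [-3607/3699, -2563/3699]
P' = [1240/3699 -128/3699; -128/3699 1636/3699]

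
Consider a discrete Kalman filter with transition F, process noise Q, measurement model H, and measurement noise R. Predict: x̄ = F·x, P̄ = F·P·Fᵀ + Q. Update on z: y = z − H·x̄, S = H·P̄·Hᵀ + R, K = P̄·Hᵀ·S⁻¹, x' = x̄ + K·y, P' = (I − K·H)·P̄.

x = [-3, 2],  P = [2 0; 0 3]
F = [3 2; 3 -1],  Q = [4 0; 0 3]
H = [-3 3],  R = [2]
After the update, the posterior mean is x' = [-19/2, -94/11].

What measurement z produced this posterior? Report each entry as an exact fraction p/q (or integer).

z = [3]

x̄ = F·x = [-5, -11]
P̄ = F·P·Fᵀ + Q = [34 12; 12 24]
S = H·P̄·Hᵀ + R = [308]
K = P̄·Hᵀ·S⁻¹ = [-3/14; 9/77]
x' − x̄ = [-9/2, 27/11] = K·y
y = (KᵀK)⁻¹·Kᵀ·(x' − x̄) = [21]
z = y + H·x̄ = [21] + [-18] = [3]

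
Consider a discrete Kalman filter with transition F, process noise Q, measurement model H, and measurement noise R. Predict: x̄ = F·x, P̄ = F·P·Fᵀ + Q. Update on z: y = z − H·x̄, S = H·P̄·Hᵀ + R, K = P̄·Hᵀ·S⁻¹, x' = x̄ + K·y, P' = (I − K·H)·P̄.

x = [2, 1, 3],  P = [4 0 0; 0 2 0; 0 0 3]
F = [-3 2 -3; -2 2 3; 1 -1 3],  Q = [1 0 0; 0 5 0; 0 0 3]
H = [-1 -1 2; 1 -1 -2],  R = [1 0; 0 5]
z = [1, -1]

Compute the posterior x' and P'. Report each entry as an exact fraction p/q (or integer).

x̄ = F·x = [-13, 7, 10]
P̄ = F·P·Fᵀ + Q = [72 5 -43; 5 56 15; -43 15 36]
y = z − H·x̄ = [-25, 39]
S = H·P̄·Hᵀ + R = [395 -332; -332 499]
K = P̄·Hᵀ·S⁻¹ = [-30541/86881 6319/86881; -42361/86881 -42287/86881; 6740/86881 -18150/86881]
x' = x̄ + K·y = [-119487/86881, 17999/86881, -7540/86881]
P' = (I − K·H)·P̄ = [310442/86881 -527/86881 139687/86881; -527/86881 126898/86881 42005/86881; 139687/86881 42005/86881 94216/86881]

x' = [-119487/86881, 17999/86881, -7540/86881]
P' = [310442/86881 -527/86881 139687/86881; -527/86881 126898/86881 42005/86881; 139687/86881 42005/86881 94216/86881]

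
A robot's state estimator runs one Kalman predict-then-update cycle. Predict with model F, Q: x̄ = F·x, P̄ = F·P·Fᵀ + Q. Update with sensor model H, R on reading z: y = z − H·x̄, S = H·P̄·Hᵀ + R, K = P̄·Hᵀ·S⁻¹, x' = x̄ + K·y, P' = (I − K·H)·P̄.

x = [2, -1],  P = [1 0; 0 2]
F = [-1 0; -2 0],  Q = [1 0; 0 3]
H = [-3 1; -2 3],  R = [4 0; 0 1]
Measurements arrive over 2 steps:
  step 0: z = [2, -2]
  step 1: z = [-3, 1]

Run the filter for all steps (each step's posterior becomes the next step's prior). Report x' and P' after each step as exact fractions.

step 0: x' = [-922/695, -8/5], P' = [378/695 2/5; 2/5 2/5]
step 1: x' = [70695/50527, 65620/50527], P' = [179339/353689 130761/353689; 130761/353689 132663/353689]

step 0: x̄ = F·x = [-2, -4]
step 0: P̄ = F·P·Fᵀ + Q = [2 2; 2 7]
step 0: y = z − H·x̄ = [0, 6]
step 0: S = H·P̄·Hᵀ + R = [17 11; 11 48]
step 0: K = P̄·Hᵀ·S⁻¹ = [-214/695 78/695; -1/5 2/5]
step 0: x' = x̄ + K·y = [-922/695, -8/5]
step 0: P' = (I − K·H)·P̄ = [378/695 2/5; 2/5 2/5]
step 1: x̄ = F·x = [922/695, 1844/695]
step 1: P̄ = F·P·Fᵀ + Q = [1073/695 756/695; 756/695 3597/695]
step 1: y = z − H·x̄ = [-1163/695, -2993/695]
step 1: S = H·P̄·Hᵀ + R = [11498/695 8913/695; 8913/695 28288/695]
step 1: K = P̄·Hᵀ·S⁻¹ = [-101814/353689 33605/353689; -64905/353689 136467/353689]
step 1: x' = x̄ + K·y = [70695/50527, 65620/50527]
step 1: P' = (I − K·H)·P̄ = [179339/353689 130761/353689; 130761/353689 132663/353689]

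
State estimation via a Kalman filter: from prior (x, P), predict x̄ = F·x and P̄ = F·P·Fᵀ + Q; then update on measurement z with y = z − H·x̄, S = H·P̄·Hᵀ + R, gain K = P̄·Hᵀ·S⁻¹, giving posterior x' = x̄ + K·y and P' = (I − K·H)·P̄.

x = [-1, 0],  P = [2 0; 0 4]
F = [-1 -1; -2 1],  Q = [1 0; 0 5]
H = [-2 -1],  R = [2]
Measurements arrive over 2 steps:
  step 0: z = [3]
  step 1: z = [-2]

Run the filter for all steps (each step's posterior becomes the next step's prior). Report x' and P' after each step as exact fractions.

step 0: x̄ = F·x = [1, 2]
step 0: P̄ = F·P·Fᵀ + Q = [7 0; 0 17]
step 0: y = z − H·x̄ = [7]
step 0: S = H·P̄·Hᵀ + R = [47]
step 0: K = P̄·Hᵀ·S⁻¹ = [-14/47; -17/47]
step 0: x' = x̄ + K·y = [-51/47, -25/47]
step 0: P' = (I − K·H)·P̄ = [133/47 -238/47; -238/47 510/47]
step 1: x̄ = F·x = [76/47, 77/47]
step 1: P̄ = F·P·Fᵀ + Q = [214/47 -482/47; -482/47 2229/47]
step 1: y = z − H·x̄ = [135/47]
step 1: S = H·P̄·Hᵀ + R = [1251/47]
step 1: K = P̄·Hᵀ·S⁻¹ = [6/139; -1265/1251]
step 1: x' = x̄ + K·y = [242/139, -176/139]
step 1: P' = (I − K·H)·P̄ = [626/139 -1264/139; -1264/139 25282/1251]

step 0: x' = [-51/47, -25/47], P' = [133/47 -238/47; -238/47 510/47]
step 1: x' = [242/139, -176/139], P' = [626/139 -1264/139; -1264/139 25282/1251]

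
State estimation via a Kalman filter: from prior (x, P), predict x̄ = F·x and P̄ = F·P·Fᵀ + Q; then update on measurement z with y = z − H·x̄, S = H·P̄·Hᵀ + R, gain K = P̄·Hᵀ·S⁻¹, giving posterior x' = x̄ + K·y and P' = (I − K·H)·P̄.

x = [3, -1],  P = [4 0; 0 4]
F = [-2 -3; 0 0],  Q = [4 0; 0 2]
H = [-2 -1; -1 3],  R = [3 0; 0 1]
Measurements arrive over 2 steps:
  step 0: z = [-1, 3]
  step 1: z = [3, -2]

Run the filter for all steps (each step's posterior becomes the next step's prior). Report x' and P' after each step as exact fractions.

step 0: x̄ = F·x = [-3, 0]
step 0: P̄ = F·P·Fᵀ + Q = [56 0; 0 2]
step 0: y = z − H·x̄ = [-7, 0]
step 0: S = H·P̄·Hᵀ + R = [229 106; 106 75]
step 0: K = P̄·Hᵀ·S⁻¹ = [-2464/5939 -952/5939; -786/5939 1586/5939]
step 0: x' = x̄ + K·y = [-569/5939, 5502/5939]
step 0: P' = (I − K·H)·P̄ = [3304/5939 784/5939; 784/5939 790/5939]
step 1: x̄ = F·x = [-15368/5939, 0]
step 1: P̄ = F·P·Fᵀ + Q = [53490/5939 0; 0 2]
step 1: y = z − H·x̄ = [-12919/5939, -27246/5939]
step 1: S = H·P̄·Hᵀ + R = [243655/5939 71346/5939; 71346/5939 166331/5939]
step 1: K = P̄·Hᵀ·S⁻¹ = [-213960/542441 -909330/5966851; -69158/542441 1604622/5966851]
step 1: x' = x̄ + K·y = [-6148732/5966851, -5706610/5966851]
step 1: P' = (I − K·H)·P̄ = [3155910/5966851 748860/5966851; 748860/5966851 784494/5966851]

step 0: x' = [-569/5939, 5502/5939], P' = [3304/5939 784/5939; 784/5939 790/5939]
step 1: x' = [-6148732/5966851, -5706610/5966851], P' = [3155910/5966851 748860/5966851; 748860/5966851 784494/5966851]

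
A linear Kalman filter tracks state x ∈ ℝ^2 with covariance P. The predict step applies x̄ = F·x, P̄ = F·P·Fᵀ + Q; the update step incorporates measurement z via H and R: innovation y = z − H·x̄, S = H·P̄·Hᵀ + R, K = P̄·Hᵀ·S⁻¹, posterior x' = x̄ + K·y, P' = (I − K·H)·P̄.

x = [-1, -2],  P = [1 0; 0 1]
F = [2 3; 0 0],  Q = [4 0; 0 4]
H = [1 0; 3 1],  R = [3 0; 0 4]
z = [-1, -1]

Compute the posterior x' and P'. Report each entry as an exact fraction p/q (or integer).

x' = [-481/619, 412/619]
P' = [408/619 -612/619; -612/619 2156/619]

x̄ = F·x = [-8, 0]
P̄ = F·P·Fᵀ + Q = [17 0; 0 4]
y = z − H·x̄ = [7, 23]
S = H·P̄·Hᵀ + R = [20 51; 51 161]
K = P̄·Hᵀ·S⁻¹ = [136/619 153/619; -204/619 80/619]
x' = x̄ + K·y = [-481/619, 412/619]
P' = (I − K·H)·P̄ = [408/619 -612/619; -612/619 2156/619]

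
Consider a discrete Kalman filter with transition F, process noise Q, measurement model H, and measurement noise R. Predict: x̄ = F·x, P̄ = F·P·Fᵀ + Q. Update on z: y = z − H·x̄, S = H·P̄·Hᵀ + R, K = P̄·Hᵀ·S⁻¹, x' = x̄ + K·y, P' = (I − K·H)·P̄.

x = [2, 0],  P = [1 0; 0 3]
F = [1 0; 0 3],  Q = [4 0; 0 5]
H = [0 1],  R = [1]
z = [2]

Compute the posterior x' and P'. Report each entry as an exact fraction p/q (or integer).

x' = [2, 64/33]
P' = [5 0; 0 32/33]

x̄ = F·x = [2, 0]
P̄ = F·P·Fᵀ + Q = [5 0; 0 32]
y = z − H·x̄ = [2]
S = H·P̄·Hᵀ + R = [33]
K = P̄·Hᵀ·S⁻¹ = [0; 32/33]
x' = x̄ + K·y = [2, 64/33]
P' = (I − K·H)·P̄ = [5 0; 0 32/33]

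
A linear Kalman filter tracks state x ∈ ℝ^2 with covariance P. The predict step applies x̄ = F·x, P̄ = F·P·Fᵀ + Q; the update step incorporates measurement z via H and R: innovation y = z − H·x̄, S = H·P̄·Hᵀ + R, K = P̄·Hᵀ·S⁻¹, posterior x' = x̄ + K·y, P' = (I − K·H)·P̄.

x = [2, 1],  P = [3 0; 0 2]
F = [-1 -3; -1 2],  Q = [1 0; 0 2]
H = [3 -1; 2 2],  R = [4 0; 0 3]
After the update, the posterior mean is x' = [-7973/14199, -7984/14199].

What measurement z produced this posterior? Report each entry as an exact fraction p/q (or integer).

z = [-1, -2]

x̄ = F·x = [-5, 0]
P̄ = F·P·Fᵀ + Q = [22 -9; -9 13]
S = H·P̄·Hᵀ + R = [269 70; 70 71]
K = P̄·Hᵀ·S⁻¹ = [3505/14199 1744/14199; -3400/14199 4952/14199]
x' − x̄ = [63022/14199, -7984/14199] = K·y
y = (KᵀK)⁻¹·Kᵀ·(x' − x̄) = [14, 8]
z = y + H·x̄ = [14, 8] + [-15, -10] = [-1, -2]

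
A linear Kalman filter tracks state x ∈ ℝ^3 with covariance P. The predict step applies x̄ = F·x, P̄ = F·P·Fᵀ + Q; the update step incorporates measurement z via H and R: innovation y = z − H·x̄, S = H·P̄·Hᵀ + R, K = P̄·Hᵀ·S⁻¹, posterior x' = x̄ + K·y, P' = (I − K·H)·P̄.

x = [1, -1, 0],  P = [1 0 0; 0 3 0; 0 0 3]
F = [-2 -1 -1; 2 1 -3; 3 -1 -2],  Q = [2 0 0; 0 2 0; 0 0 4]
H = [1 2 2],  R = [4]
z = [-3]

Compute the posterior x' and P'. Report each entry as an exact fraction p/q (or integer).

x̄ = F·x = [-1, 1, 4]
P̄ = F·P·Fᵀ + Q = [12 2 3; 2 36 21; 3 21 28]
y = z − H·x̄ = [-12]
S = H·P̄·Hᵀ + R = [460]
K = P̄·Hᵀ·S⁻¹ = [11/230; 29/115; 101/460]
x' = x̄ + K·y = [-181/115, -233/115, 157/115]
P' = (I − K·H)·P̄ = [1259/115 -408/115 -421/230; -408/115 776/115 -514/115; -421/230 -514/115 2679/460]

x' = [-181/115, -233/115, 157/115]
P' = [1259/115 -408/115 -421/230; -408/115 776/115 -514/115; -421/230 -514/115 2679/460]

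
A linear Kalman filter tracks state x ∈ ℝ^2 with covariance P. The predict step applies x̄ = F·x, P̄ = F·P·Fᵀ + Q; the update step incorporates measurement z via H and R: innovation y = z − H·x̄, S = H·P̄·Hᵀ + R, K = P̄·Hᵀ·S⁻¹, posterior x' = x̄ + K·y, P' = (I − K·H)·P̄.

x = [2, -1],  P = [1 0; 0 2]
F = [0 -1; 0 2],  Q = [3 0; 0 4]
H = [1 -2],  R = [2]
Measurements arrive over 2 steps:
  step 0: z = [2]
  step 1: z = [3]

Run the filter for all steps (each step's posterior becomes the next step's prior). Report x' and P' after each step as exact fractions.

step 0: x̄ = F·x = [1, -2]
step 0: P̄ = F·P·Fᵀ + Q = [5 -4; -4 12]
step 0: y = z − H·x̄ = [-3]
step 0: S = H·P̄·Hᵀ + R = [71]
step 0: K = P̄·Hᵀ·S⁻¹ = [13/71; -28/71]
step 0: x' = x̄ + K·y = [32/71, -58/71]
step 0: P' = (I − K·H)·P̄ = [186/71 80/71; 80/71 68/71]
step 1: x̄ = F·x = [58/71, -116/71]
step 1: P̄ = F·P·Fᵀ + Q = [281/71 -136/71; -136/71 556/71]
step 1: y = z − H·x̄ = [-77/71]
step 1: S = H·P̄·Hᵀ + R = [3191/71]
step 1: K = P̄·Hᵀ·S⁻¹ = [553/3191; -1248/3191]
step 1: x' = x̄ + K·y = [2007/3191, -3860/3191]
step 1: P' = (I − K·H)·P̄ = [8322/3191 3608/3191; 3608/3191 3052/3191]

step 0: x' = [32/71, -58/71], P' = [186/71 80/71; 80/71 68/71]
step 1: x' = [2007/3191, -3860/3191], P' = [8322/3191 3608/3191; 3608/3191 3052/3191]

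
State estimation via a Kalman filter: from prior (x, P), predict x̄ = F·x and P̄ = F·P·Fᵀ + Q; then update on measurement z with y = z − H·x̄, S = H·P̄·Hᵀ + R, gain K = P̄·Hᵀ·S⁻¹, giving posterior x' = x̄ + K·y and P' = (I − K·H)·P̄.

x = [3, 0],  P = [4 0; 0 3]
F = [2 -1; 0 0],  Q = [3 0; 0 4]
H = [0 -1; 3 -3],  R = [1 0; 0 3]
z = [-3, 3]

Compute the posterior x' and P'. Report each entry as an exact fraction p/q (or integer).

x' = [1224/347, 864/347]
P' = [374/347 264/347; 264/347 268/347]

x̄ = F·x = [6, 0]
P̄ = F·P·Fᵀ + Q = [22 0; 0 4]
y = z − H·x̄ = [-3, -15]
S = H·P̄·Hᵀ + R = [5 12; 12 237]
K = P̄·Hᵀ·S⁻¹ = [-264/347 110/347; -268/347 -4/347]
x' = x̄ + K·y = [1224/347, 864/347]
P' = (I − K·H)·P̄ = [374/347 264/347; 264/347 268/347]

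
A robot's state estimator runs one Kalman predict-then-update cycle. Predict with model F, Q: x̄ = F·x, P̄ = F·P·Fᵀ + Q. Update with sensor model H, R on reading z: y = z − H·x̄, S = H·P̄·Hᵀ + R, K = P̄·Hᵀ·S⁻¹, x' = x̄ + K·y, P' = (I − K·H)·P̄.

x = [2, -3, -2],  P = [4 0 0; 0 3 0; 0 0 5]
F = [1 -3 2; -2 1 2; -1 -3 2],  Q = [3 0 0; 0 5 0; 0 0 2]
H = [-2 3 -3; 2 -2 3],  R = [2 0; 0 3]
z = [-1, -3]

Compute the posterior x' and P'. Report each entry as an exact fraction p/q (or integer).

x̄ = F·x = [7, -11, 3]
P̄ = F·P·Fᵀ + Q = [54 3 43; 3 44 19; 43 19 53]
y = z − H·x̄ = [55, -48]
S = H·P̄·Hᵀ + R = [1229 -1158; -1158 1136]
K = P̄·Hᵀ·S⁻¹ = [849/5518 3975/11036; 24717/27590 49177/55180; 13069/27590 36699/55180]
x' = x̄ + K·y = [-10079/5518, -124303/27590, -79211/27590]
P' = (I − K·H)·P̄ = [64863/11036 15321/11036 -29053/11036; 15321/11036 246399/55180 162373/55180; -29053/11036 162373/55180 241791/55180]

x' = [-10079/5518, -124303/27590, -79211/27590]
P' = [64863/11036 15321/11036 -29053/11036; 15321/11036 246399/55180 162373/55180; -29053/11036 162373/55180 241791/55180]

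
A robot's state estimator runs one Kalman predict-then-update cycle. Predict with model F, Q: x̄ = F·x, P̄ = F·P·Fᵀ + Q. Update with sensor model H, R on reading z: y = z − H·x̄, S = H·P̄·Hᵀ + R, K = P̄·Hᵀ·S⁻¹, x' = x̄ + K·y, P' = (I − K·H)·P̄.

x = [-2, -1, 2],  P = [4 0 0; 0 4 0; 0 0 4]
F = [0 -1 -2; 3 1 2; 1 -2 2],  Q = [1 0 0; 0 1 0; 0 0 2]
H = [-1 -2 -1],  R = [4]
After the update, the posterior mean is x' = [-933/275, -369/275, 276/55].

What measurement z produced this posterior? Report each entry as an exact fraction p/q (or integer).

x̄ = F·x = [-3, -3, 4]
P̄ = F·P·Fᵀ + Q = [21 -20 -8; -20 57 20; -8 20 38]
S = H·P̄·Hᵀ + R = [275]
K = P̄·Hᵀ·S⁻¹ = [27/275; -114/275; -14/55]
x' − x̄ = [-108/275, 456/275, 56/55] = K·y
y = (KᵀK)⁻¹·Kᵀ·(x' − x̄) = [-4]
z = y + H·x̄ = [-4] + [5] = [1]

z = [1]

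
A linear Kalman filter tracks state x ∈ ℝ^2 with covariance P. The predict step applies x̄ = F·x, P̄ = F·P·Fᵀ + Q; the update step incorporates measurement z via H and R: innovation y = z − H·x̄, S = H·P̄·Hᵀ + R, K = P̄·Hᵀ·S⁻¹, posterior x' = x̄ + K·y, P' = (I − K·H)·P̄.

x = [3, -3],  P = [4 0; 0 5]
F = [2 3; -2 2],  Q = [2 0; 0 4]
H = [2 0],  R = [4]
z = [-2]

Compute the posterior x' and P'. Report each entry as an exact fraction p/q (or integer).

x̄ = F·x = [-3, -12]
P̄ = F·P·Fᵀ + Q = [63 14; 14 40]
y = z − H·x̄ = [4]
S = H·P̄·Hᵀ + R = [256]
K = P̄·Hᵀ·S⁻¹ = [63/128; 7/64]
x' = x̄ + K·y = [-33/32, -185/16]
P' = (I − K·H)·P̄ = [63/64 7/32; 7/32 591/16]

x' = [-33/32, -185/16]
P' = [63/64 7/32; 7/32 591/16]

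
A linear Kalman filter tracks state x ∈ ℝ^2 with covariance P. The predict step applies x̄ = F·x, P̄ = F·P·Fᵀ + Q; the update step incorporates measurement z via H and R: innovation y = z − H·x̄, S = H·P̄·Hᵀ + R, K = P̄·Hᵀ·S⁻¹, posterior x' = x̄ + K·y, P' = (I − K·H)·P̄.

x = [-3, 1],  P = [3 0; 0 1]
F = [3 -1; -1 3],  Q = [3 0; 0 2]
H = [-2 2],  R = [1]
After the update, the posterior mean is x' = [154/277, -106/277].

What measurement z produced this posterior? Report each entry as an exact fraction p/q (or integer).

z = [-2]

x̄ = F·x = [-10, 6]
P̄ = F·P·Fᵀ + Q = [31 -12; -12 14]
S = H·P̄·Hᵀ + R = [277]
K = P̄·Hᵀ·S⁻¹ = [-86/277; 52/277]
x' − x̄ = [2924/277, -1768/277] = K·y
y = (KᵀK)⁻¹·Kᵀ·(x' − x̄) = [-34]
z = y + H·x̄ = [-34] + [32] = [-2]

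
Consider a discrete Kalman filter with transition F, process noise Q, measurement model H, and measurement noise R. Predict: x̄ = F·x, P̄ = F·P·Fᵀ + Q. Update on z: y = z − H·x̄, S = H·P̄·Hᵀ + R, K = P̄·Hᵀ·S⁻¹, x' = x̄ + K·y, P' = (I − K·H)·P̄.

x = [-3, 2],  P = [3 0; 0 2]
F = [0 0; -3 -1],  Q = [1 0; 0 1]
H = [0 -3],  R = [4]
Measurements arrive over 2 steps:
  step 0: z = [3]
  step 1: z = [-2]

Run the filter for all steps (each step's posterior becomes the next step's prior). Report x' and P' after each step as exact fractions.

step 0: x̄ = F·x = [0, 7]
step 0: P̄ = F·P·Fᵀ + Q = [1 0; 0 30]
step 0: y = z − H·x̄ = [24]
step 0: S = H·P̄·Hᵀ + R = [274]
step 0: K = P̄·Hᵀ·S⁻¹ = [0; -45/137]
step 0: x' = x̄ + K·y = [0, -121/137]
step 0: P' = (I − K·H)·P̄ = [1 0; 0 60/137]
step 1: x̄ = F·x = [0, 121/137]
step 1: P̄ = F·P·Fᵀ + Q = [1 0; 0 1430/137]
step 1: y = z − H·x̄ = [89/137]
step 1: S = H·P̄·Hᵀ + R = [13418/137]
step 1: K = P̄·Hᵀ·S⁻¹ = [0; -2145/6709]
step 1: x' = x̄ + K·y = [0, 4532/6709]
step 1: P' = (I − K·H)·P̄ = [1 0; 0 2860/6709]

step 0: x' = [0, -121/137], P' = [1 0; 0 60/137]
step 1: x' = [0, 4532/6709], P' = [1 0; 0 2860/6709]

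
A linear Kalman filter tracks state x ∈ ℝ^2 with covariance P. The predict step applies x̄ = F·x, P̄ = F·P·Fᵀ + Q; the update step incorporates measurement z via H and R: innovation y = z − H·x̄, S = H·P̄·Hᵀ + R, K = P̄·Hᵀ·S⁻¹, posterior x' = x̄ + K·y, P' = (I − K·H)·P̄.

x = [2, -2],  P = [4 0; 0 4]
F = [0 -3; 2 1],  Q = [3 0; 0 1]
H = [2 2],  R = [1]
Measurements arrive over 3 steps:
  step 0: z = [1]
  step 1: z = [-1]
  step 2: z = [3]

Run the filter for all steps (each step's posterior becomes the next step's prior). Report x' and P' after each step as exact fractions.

step 0: x' = [12/29, 4/29], P' = [2739/145 -2712/145; -2712/145 2721/145]
step 1: x' = [-212046/176609, 123894/176609], P' = [255768/176609 -222735/176609; -222735/176609 233818/176609]
step 2: x' = [31558068/17963249, -5549988/17963249], P' = [25872729/17963249 -22603584/17963249; -22603584/17963249 23781099/17963249]

step 0: x̄ = F·x = [6, 2]
step 0: P̄ = F·P·Fᵀ + Q = [39 -12; -12 21]
step 0: y = z − H·x̄ = [-15]
step 0: S = H·P̄·Hᵀ + R = [145]
step 0: K = P̄·Hᵀ·S⁻¹ = [54/145; 18/145]
step 0: x' = x̄ + K·y = [12/29, 4/29]
step 0: P' = (I − K·H)·P̄ = [2739/145 -2712/145; -2712/145 2721/145]
step 1: x̄ = F·x = [-12/29, 28/29]
step 1: P̄ = F·P·Fᵀ + Q = [24924/145 8109/145; 8109/145 2974/145]
step 1: y = z − H·x̄ = [-61/29]
step 1: S = H·P̄·Hᵀ + R = [176609/145]
step 1: K = P̄·Hᵀ·S⁻¹ = [66066/176609; 22166/176609]
step 1: x' = x̄ + K·y = [-212046/176609, 123894/176609]
step 1: P' = (I − K·H)·P̄ = [255768/176609 -222735/176609; -222735/176609 233818/176609]
step 2: x̄ = F·x = [-371682/176609, -300198/176609]
step 2: P̄ = F·P·Fᵀ + Q = [2634189/176609 634956/176609; 634956/176609 542559/176609]
step 2: y = z − H·x̄ = [1873587/176609]
step 2: S = H·P̄·Hᵀ + R = [17963249/176609]
step 2: K = P̄·Hᵀ·S⁻¹ = [6538290/17963249; 2355030/17963249]
step 2: x' = x̄ + K·y = [31558068/17963249, -5549988/17963249]
step 2: P' = (I − K·H)·P̄ = [25872729/17963249 -22603584/17963249; -22603584/17963249 23781099/17963249]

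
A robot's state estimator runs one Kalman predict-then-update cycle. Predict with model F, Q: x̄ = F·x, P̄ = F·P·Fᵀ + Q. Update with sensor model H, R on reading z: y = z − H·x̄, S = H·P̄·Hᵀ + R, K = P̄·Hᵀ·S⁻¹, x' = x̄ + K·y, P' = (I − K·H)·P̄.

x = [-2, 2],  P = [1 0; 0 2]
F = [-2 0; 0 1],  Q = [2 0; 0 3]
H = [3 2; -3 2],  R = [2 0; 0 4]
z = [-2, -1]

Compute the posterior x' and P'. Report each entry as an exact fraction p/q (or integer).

x̄ = F·x = [4, 2]
P̄ = F·P·Fᵀ + Q = [6 0; 0 5]
y = z − H·x̄ = [-18, 7]
S = H·P̄·Hᵀ + R = [76 -34; -34 78]
K = P̄·Hᵀ·S⁻¹ = [198/1193 -189/1193; 280/1193 275/1193]
x' = x̄ + K·y = [-115/1193, -729/1193]
P' = (I − K·H)·P̄ = [192/1193 -90/1193; -90/1193 415/1193]

x' = [-115/1193, -729/1193]
P' = [192/1193 -90/1193; -90/1193 415/1193]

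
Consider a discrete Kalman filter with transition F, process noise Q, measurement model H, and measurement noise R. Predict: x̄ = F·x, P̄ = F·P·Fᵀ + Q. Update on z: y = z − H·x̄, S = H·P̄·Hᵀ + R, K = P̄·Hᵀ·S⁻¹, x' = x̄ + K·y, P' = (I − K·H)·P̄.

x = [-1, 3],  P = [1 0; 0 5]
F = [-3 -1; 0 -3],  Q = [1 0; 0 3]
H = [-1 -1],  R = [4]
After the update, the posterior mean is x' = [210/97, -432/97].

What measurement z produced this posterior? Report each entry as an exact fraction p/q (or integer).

z = [2]

x̄ = F·x = [0, -9]
P̄ = F·P·Fᵀ + Q = [15 15; 15 48]
S = H·P̄·Hᵀ + R = [97]
K = P̄·Hᵀ·S⁻¹ = [-30/97; -63/97]
x' − x̄ = [210/97, 441/97] = K·y
y = (KᵀK)⁻¹·Kᵀ·(x' − x̄) = [-7]
z = y + H·x̄ = [-7] + [9] = [2]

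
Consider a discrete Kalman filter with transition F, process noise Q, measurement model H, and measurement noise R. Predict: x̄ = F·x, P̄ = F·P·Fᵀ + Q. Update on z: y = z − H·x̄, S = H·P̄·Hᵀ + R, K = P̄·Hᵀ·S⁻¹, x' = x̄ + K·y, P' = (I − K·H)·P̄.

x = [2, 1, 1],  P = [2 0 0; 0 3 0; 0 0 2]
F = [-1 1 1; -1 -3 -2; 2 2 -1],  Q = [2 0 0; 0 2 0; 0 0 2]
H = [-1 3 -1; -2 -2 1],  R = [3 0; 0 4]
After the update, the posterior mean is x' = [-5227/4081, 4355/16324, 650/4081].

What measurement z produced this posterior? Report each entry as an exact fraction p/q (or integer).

z = [2, 2]

x̄ = F·x = [0, -7, 5]
P̄ = F·P·Fᵀ + Q = [9 -11 0; -11 39 -18; 0 -18 24]
S = H·P̄·Hᵀ + R = [561 -286; -286 204]
K = P̄·Hᵀ·S⁻¹ = [-928/4081 -111/371; 2155/8162 11/1484; 156/4081 129/371]
x' − x̄ = [-5227/4081, 118623/16324, -19755/4081] = K·y
y = (KᵀK)⁻¹·Kᵀ·(x' − x̄) = [28, -17]
z = y + H·x̄ = [28, -17] + [-26, 19] = [2, 2]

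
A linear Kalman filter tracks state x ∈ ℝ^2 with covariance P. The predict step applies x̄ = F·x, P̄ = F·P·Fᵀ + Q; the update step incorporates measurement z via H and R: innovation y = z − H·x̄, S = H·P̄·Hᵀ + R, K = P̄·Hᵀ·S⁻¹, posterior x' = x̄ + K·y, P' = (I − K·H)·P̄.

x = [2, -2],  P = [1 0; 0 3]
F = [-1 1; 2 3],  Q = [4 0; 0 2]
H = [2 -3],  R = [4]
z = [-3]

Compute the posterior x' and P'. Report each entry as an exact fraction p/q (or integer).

x̄ = F·x = [-4, -2]
P̄ = F·P·Fᵀ + Q = [8 7; 7 33]
y = z − H·x̄ = [-1]
S = H·P̄·Hᵀ + R = [249]
K = P̄·Hᵀ·S⁻¹ = [-5/249; -85/249]
x' = x̄ + K·y = [-991/249, -413/249]
P' = (I − K·H)·P̄ = [1967/249 1318/249; 1318/249 992/249]

x' = [-991/249, -413/249]
P' = [1967/249 1318/249; 1318/249 992/249]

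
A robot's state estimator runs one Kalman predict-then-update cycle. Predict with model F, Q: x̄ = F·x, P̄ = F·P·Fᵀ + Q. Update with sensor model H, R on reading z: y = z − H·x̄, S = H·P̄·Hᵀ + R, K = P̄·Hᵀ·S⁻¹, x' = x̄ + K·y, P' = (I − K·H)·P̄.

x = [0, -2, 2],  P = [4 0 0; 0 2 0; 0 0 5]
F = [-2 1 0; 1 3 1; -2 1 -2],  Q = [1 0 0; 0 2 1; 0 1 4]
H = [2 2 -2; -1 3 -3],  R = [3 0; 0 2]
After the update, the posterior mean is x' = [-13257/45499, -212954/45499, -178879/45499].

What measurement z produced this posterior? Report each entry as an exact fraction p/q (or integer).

z = [-2, -2]

x̄ = F·x = [-2, -4, -6]
P̄ = F·P·Fᵀ + Q = [19 -2 18; -2 29 -11; 18 -11 42]
S = H·P̄·Hᵀ + R = [291 440; 440 978]
K = P̄·Hᵀ·S⁻¹ = [16402/45499 -22109/90998; 10324/45499 1031/45499; 4710/45499 -20707/90998]
x' − x̄ = [77741/45499, -30958/45499, 94115/45499] = K·y
y = (KᵀK)⁻¹·Kᵀ·(x' − x̄) = [-2, -10]
z = y + H·x̄ = [-2, -10] + [0, 8] = [-2, -2]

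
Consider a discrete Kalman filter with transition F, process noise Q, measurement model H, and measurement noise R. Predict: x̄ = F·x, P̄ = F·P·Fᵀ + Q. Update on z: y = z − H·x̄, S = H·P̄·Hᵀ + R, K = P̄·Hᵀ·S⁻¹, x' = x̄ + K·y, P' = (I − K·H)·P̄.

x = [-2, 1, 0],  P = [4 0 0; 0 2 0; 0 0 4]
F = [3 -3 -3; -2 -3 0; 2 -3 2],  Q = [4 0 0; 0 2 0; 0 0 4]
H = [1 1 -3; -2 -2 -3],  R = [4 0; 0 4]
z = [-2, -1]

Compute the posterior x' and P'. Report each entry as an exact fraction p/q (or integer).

x' = [-51113/17517, 14970/5839, 65189/122619]
P' = [501844/17517 -163552/5839 -1612/17517; -163552/5839 164964/5839 -312/5839; -1612/17517 -312/5839 30076/122619]

x̄ = F·x = [-9, 1, -7]
P̄ = F·P·Fᵀ + Q = [94 -6 18; -6 36 2; 18 2 54]
y = z − H·x̄ = [-15, -38]
S = H·P̄·Hᵀ + R = [488 310; 310 1202]
K = P̄·Hᵀ·S⁻¹ = [4006/17517 -4385/17517; 587/5839 -472/5839; -27016/122619 -13639/122619]
x' = x̄ + K·y = [-51113/17517, 14970/5839, 65189/122619]
P' = (I − K·H)·P̄ = [501844/17517 -163552/5839 -1612/17517; -163552/5839 164964/5839 -312/5839; -1612/17517 -312/5839 30076/122619]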